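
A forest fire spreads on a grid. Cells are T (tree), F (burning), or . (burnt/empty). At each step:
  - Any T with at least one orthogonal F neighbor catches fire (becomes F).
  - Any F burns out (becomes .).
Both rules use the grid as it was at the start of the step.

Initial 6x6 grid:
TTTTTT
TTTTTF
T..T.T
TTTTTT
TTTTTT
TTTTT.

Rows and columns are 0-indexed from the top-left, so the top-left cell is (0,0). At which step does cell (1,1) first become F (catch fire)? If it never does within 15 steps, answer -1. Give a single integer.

Step 1: cell (1,1)='T' (+3 fires, +1 burnt)
Step 2: cell (1,1)='T' (+3 fires, +3 burnt)
Step 3: cell (1,1)='T' (+5 fires, +3 burnt)
Step 4: cell (1,1)='F' (+4 fires, +5 burnt)
  -> target ignites at step 4
Step 5: cell (1,1)='.' (+5 fires, +4 burnt)
Step 6: cell (1,1)='.' (+5 fires, +5 burnt)
Step 7: cell (1,1)='.' (+3 fires, +5 burnt)
Step 8: cell (1,1)='.' (+2 fires, +3 burnt)
Step 9: cell (1,1)='.' (+1 fires, +2 burnt)
Step 10: cell (1,1)='.' (+0 fires, +1 burnt)
  fire out at step 10

4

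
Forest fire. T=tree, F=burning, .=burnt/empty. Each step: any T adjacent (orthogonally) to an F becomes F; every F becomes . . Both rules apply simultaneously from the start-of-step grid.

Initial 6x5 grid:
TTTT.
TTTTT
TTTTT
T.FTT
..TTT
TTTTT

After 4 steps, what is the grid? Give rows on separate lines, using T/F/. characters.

Step 1: 3 trees catch fire, 1 burn out
  TTTT.
  TTTTT
  TTFTT
  T..FT
  ..FTT
  TTTTT
Step 2: 6 trees catch fire, 3 burn out
  TTTT.
  TTFTT
  TF.FT
  T...F
  ...FT
  TTFTT
Step 3: 8 trees catch fire, 6 burn out
  TTFT.
  TF.FT
  F...F
  T....
  ....F
  TF.FT
Step 4: 7 trees catch fire, 8 burn out
  TF.F.
  F...F
  .....
  F....
  .....
  F...F

TF.F.
F...F
.....
F....
.....
F...F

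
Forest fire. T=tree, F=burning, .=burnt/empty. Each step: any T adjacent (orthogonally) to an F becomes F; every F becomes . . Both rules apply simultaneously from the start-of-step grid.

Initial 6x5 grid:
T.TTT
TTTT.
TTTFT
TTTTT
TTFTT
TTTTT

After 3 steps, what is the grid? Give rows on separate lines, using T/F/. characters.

Step 1: 8 trees catch fire, 2 burn out
  T.TTT
  TTTF.
  TTF.F
  TTFFT
  TF.FT
  TTFTT
Step 2: 9 trees catch fire, 8 burn out
  T.TFT
  TTF..
  TF...
  TF..F
  F...F
  TF.FT
Step 3: 7 trees catch fire, 9 burn out
  T.F.F
  TF...
  F....
  F....
  .....
  F...F

T.F.F
TF...
F....
F....
.....
F...F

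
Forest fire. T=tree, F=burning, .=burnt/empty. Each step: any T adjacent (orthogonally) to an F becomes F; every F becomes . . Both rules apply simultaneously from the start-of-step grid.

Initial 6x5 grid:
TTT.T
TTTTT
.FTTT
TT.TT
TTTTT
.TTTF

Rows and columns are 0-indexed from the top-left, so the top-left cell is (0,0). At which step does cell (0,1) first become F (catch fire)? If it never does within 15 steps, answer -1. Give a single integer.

Step 1: cell (0,1)='T' (+5 fires, +2 burnt)
Step 2: cell (0,1)='F' (+9 fires, +5 burnt)
  -> target ignites at step 2
Step 3: cell (0,1)='.' (+8 fires, +9 burnt)
Step 4: cell (0,1)='.' (+1 fires, +8 burnt)
Step 5: cell (0,1)='.' (+1 fires, +1 burnt)
Step 6: cell (0,1)='.' (+0 fires, +1 burnt)
  fire out at step 6

2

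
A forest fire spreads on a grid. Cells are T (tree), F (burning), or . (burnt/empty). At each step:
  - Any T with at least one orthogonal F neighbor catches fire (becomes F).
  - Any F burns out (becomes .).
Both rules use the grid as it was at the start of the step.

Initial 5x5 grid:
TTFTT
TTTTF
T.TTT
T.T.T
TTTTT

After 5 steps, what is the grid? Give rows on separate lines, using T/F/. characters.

Step 1: 6 trees catch fire, 2 burn out
  TF.FF
  TTFF.
  T.TTF
  T.T.T
  TTTTT
Step 2: 5 trees catch fire, 6 burn out
  F....
  TF...
  T.FF.
  T.T.F
  TTTTT
Step 3: 3 trees catch fire, 5 burn out
  .....
  F....
  T....
  T.F..
  TTTTF
Step 4: 3 trees catch fire, 3 burn out
  .....
  .....
  F....
  T....
  TTFF.
Step 5: 2 trees catch fire, 3 burn out
  .....
  .....
  .....
  F....
  TF...

.....
.....
.....
F....
TF...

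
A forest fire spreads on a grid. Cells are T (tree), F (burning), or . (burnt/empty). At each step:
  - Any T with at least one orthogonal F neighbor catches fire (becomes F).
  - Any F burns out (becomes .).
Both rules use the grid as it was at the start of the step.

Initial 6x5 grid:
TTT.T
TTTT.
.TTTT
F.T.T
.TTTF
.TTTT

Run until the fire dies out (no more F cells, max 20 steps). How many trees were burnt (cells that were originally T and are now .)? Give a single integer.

Answer: 20

Derivation:
Step 1: +3 fires, +2 burnt (F count now 3)
Step 2: +3 fires, +3 burnt (F count now 3)
Step 3: +4 fires, +3 burnt (F count now 4)
Step 4: +3 fires, +4 burnt (F count now 3)
Step 5: +2 fires, +3 burnt (F count now 2)
Step 6: +2 fires, +2 burnt (F count now 2)
Step 7: +2 fires, +2 burnt (F count now 2)
Step 8: +1 fires, +2 burnt (F count now 1)
Step 9: +0 fires, +1 burnt (F count now 0)
Fire out after step 9
Initially T: 21, now '.': 29
Total burnt (originally-T cells now '.'): 20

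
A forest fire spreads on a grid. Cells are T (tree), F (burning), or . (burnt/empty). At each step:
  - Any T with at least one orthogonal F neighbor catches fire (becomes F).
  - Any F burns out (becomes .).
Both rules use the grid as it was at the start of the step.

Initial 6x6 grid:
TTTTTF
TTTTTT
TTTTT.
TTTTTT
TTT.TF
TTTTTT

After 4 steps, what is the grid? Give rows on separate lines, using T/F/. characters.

Step 1: 5 trees catch fire, 2 burn out
  TTTTF.
  TTTTTF
  TTTTT.
  TTTTTF
  TTT.F.
  TTTTTF
Step 2: 4 trees catch fire, 5 burn out
  TTTF..
  TTTTF.
  TTTTT.
  TTTTF.
  TTT...
  TTTTF.
Step 3: 5 trees catch fire, 4 burn out
  TTF...
  TTTF..
  TTTTF.
  TTTF..
  TTT...
  TTTF..
Step 4: 5 trees catch fire, 5 burn out
  TF....
  TTF...
  TTTF..
  TTF...
  TTT...
  TTF...

TF....
TTF...
TTTF..
TTF...
TTT...
TTF...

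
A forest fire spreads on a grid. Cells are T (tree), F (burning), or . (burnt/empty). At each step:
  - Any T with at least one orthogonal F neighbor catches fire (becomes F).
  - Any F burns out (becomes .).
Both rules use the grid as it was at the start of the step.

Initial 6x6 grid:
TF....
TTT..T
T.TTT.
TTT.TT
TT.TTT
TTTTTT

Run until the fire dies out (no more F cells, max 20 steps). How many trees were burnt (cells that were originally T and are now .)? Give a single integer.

Step 1: +2 fires, +1 burnt (F count now 2)
Step 2: +2 fires, +2 burnt (F count now 2)
Step 3: +2 fires, +2 burnt (F count now 2)
Step 4: +3 fires, +2 burnt (F count now 3)
Step 5: +3 fires, +3 burnt (F count now 3)
Step 6: +3 fires, +3 burnt (F count now 3)
Step 7: +3 fires, +3 burnt (F count now 3)
Step 8: +4 fires, +3 burnt (F count now 4)
Step 9: +2 fires, +4 burnt (F count now 2)
Step 10: +0 fires, +2 burnt (F count now 0)
Fire out after step 10
Initially T: 25, now '.': 35
Total burnt (originally-T cells now '.'): 24

Answer: 24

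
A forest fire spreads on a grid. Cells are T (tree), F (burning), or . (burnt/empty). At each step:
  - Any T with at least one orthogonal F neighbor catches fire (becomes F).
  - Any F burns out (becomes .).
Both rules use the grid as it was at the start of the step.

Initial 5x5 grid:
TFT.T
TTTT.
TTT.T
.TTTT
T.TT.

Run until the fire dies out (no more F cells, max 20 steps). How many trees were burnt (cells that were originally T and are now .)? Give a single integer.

Answer: 16

Derivation:
Step 1: +3 fires, +1 burnt (F count now 3)
Step 2: +3 fires, +3 burnt (F count now 3)
Step 3: +4 fires, +3 burnt (F count now 4)
Step 4: +1 fires, +4 burnt (F count now 1)
Step 5: +2 fires, +1 burnt (F count now 2)
Step 6: +2 fires, +2 burnt (F count now 2)
Step 7: +1 fires, +2 burnt (F count now 1)
Step 8: +0 fires, +1 burnt (F count now 0)
Fire out after step 8
Initially T: 18, now '.': 23
Total burnt (originally-T cells now '.'): 16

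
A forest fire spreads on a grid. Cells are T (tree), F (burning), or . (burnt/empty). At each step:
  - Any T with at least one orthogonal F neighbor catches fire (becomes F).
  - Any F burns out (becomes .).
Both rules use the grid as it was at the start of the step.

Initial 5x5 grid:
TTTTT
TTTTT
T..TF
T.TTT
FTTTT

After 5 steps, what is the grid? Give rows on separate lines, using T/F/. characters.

Step 1: 5 trees catch fire, 2 burn out
  TTTTT
  TTTTF
  T..F.
  F.TTF
  .FTTT
Step 2: 6 trees catch fire, 5 burn out
  TTTTF
  TTTF.
  F....
  ..TF.
  ..FTF
Step 3: 5 trees catch fire, 6 burn out
  TTTF.
  FTF..
  .....
  ..F..
  ...F.
Step 4: 3 trees catch fire, 5 burn out
  FTF..
  .F...
  .....
  .....
  .....
Step 5: 1 trees catch fire, 3 burn out
  .F...
  .....
  .....
  .....
  .....

.F...
.....
.....
.....
.....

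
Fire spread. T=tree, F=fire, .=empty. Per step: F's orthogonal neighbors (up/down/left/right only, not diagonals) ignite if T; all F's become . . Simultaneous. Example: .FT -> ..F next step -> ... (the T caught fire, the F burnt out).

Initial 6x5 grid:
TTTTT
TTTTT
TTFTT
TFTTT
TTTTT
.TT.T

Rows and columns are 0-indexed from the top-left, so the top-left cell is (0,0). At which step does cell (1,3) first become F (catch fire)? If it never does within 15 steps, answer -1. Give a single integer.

Step 1: cell (1,3)='T' (+6 fires, +2 burnt)
Step 2: cell (1,3)='F' (+9 fires, +6 burnt)
  -> target ignites at step 2
Step 3: cell (1,3)='.' (+7 fires, +9 burnt)
Step 4: cell (1,3)='.' (+3 fires, +7 burnt)
Step 5: cell (1,3)='.' (+1 fires, +3 burnt)
Step 6: cell (1,3)='.' (+0 fires, +1 burnt)
  fire out at step 6

2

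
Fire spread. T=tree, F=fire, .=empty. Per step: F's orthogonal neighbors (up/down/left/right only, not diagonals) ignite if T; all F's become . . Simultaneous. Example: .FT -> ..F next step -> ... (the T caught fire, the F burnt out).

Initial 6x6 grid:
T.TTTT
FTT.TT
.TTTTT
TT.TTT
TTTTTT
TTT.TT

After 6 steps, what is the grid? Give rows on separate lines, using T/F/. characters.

Step 1: 2 trees catch fire, 1 burn out
  F.TTTT
  .FT.TT
  .TTTTT
  TT.TTT
  TTTTTT
  TTT.TT
Step 2: 2 trees catch fire, 2 burn out
  ..TTTT
  ..F.TT
  .FTTTT
  TT.TTT
  TTTTTT
  TTT.TT
Step 3: 3 trees catch fire, 2 burn out
  ..FTTT
  ....TT
  ..FTTT
  TF.TTT
  TTTTTT
  TTT.TT
Step 4: 4 trees catch fire, 3 burn out
  ...FTT
  ....TT
  ...FTT
  F..TTT
  TFTTTT
  TTT.TT
Step 5: 6 trees catch fire, 4 burn out
  ....FT
  ....TT
  ....FT
  ...FTT
  F.FTTT
  TFT.TT
Step 6: 7 trees catch fire, 6 burn out
  .....F
  ....FT
  .....F
  ....FT
  ...FTT
  F.F.TT

.....F
....FT
.....F
....FT
...FTT
F.F.TT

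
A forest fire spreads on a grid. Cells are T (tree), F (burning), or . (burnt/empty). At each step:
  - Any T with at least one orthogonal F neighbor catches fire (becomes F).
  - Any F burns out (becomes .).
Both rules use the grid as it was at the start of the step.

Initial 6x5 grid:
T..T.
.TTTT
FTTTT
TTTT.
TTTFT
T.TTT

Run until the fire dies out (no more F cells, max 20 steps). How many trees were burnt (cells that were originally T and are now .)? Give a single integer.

Step 1: +6 fires, +2 burnt (F count now 6)
Step 2: +9 fires, +6 burnt (F count now 9)
Step 3: +4 fires, +9 burnt (F count now 4)
Step 4: +2 fires, +4 burnt (F count now 2)
Step 5: +0 fires, +2 burnt (F count now 0)
Fire out after step 5
Initially T: 22, now '.': 29
Total burnt (originally-T cells now '.'): 21

Answer: 21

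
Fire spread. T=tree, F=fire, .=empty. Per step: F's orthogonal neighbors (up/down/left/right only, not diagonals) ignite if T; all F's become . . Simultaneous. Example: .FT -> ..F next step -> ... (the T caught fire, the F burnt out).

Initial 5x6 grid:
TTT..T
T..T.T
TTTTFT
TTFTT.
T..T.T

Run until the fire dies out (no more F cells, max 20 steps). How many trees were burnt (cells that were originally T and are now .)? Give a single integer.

Answer: 18

Derivation:
Step 1: +6 fires, +2 burnt (F count now 6)
Step 2: +5 fires, +6 burnt (F count now 5)
Step 3: +3 fires, +5 burnt (F count now 3)
Step 4: +1 fires, +3 burnt (F count now 1)
Step 5: +1 fires, +1 burnt (F count now 1)
Step 6: +1 fires, +1 burnt (F count now 1)
Step 7: +1 fires, +1 burnt (F count now 1)
Step 8: +0 fires, +1 burnt (F count now 0)
Fire out after step 8
Initially T: 19, now '.': 29
Total burnt (originally-T cells now '.'): 18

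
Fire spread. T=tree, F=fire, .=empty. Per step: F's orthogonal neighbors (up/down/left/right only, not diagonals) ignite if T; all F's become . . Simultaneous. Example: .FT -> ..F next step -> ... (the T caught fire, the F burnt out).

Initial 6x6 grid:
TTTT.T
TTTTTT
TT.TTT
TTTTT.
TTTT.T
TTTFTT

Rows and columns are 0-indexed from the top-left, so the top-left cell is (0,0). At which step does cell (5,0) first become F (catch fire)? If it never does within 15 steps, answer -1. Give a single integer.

Step 1: cell (5,0)='T' (+3 fires, +1 burnt)
Step 2: cell (5,0)='T' (+4 fires, +3 burnt)
Step 3: cell (5,0)='F' (+6 fires, +4 burnt)
  -> target ignites at step 3
Step 4: cell (5,0)='.' (+4 fires, +6 burnt)
Step 5: cell (5,0)='.' (+6 fires, +4 burnt)
Step 6: cell (5,0)='.' (+4 fires, +6 burnt)
Step 7: cell (5,0)='.' (+3 fires, +4 burnt)
Step 8: cell (5,0)='.' (+1 fires, +3 burnt)
Step 9: cell (5,0)='.' (+0 fires, +1 burnt)
  fire out at step 9

3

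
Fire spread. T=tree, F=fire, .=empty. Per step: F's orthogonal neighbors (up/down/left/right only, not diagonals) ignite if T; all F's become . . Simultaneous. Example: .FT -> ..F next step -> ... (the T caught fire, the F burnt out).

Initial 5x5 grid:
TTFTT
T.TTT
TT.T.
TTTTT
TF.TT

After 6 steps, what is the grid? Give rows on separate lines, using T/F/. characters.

Step 1: 5 trees catch fire, 2 burn out
  TF.FT
  T.FTT
  TT.T.
  TFTTT
  F..TT
Step 2: 6 trees catch fire, 5 burn out
  F...F
  T..FT
  TF.T.
  F.FTT
  ...TT
Step 3: 5 trees catch fire, 6 burn out
  .....
  F...F
  F..F.
  ...FT
  ...TT
Step 4: 2 trees catch fire, 5 burn out
  .....
  .....
  .....
  ....F
  ...FT
Step 5: 1 trees catch fire, 2 burn out
  .....
  .....
  .....
  .....
  ....F
Step 6: 0 trees catch fire, 1 burn out
  .....
  .....
  .....
  .....
  .....

.....
.....
.....
.....
.....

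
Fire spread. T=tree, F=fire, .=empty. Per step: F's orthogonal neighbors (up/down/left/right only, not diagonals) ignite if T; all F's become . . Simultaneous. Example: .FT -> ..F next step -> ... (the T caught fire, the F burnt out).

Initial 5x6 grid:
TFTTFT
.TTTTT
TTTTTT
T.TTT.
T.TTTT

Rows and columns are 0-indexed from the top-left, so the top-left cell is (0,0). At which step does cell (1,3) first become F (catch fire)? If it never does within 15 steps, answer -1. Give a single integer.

Step 1: cell (1,3)='T' (+6 fires, +2 burnt)
Step 2: cell (1,3)='F' (+5 fires, +6 burnt)
  -> target ignites at step 2
Step 3: cell (1,3)='.' (+5 fires, +5 burnt)
Step 4: cell (1,3)='.' (+4 fires, +5 burnt)
Step 5: cell (1,3)='.' (+4 fires, +4 burnt)
Step 6: cell (1,3)='.' (+0 fires, +4 burnt)
  fire out at step 6

2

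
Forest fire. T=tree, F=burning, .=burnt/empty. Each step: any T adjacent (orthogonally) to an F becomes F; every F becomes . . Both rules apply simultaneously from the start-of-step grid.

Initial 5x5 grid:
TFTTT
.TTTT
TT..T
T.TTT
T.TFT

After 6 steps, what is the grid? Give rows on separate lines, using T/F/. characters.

Step 1: 6 trees catch fire, 2 burn out
  F.FTT
  .FTTT
  TT..T
  T.TFT
  T.F.F
Step 2: 5 trees catch fire, 6 burn out
  ...FT
  ..FTT
  TF..T
  T.F.F
  T....
Step 3: 4 trees catch fire, 5 burn out
  ....F
  ...FT
  F...F
  T....
  T....
Step 4: 2 trees catch fire, 4 burn out
  .....
  ....F
  .....
  F....
  T....
Step 5: 1 trees catch fire, 2 burn out
  .....
  .....
  .....
  .....
  F....
Step 6: 0 trees catch fire, 1 burn out
  .....
  .....
  .....
  .....
  .....

.....
.....
.....
.....
.....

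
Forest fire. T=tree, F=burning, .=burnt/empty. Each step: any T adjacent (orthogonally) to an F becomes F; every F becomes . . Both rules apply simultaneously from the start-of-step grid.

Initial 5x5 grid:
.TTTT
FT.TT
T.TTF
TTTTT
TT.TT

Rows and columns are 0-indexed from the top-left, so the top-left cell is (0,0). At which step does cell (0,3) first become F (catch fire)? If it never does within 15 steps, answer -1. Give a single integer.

Step 1: cell (0,3)='T' (+5 fires, +2 burnt)
Step 2: cell (0,3)='T' (+7 fires, +5 burnt)
Step 3: cell (0,3)='F' (+6 fires, +7 burnt)
  -> target ignites at step 3
Step 4: cell (0,3)='.' (+1 fires, +6 burnt)
Step 5: cell (0,3)='.' (+0 fires, +1 burnt)
  fire out at step 5

3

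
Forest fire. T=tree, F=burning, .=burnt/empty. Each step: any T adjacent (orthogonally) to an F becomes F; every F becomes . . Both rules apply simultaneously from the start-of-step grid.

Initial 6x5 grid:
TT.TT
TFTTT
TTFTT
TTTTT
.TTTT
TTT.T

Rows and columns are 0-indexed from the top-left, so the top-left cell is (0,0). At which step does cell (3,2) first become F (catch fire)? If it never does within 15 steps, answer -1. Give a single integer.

Step 1: cell (3,2)='F' (+6 fires, +2 burnt)
  -> target ignites at step 1
Step 2: cell (3,2)='.' (+7 fires, +6 burnt)
Step 3: cell (3,2)='.' (+7 fires, +7 burnt)
Step 4: cell (3,2)='.' (+3 fires, +7 burnt)
Step 5: cell (3,2)='.' (+2 fires, +3 burnt)
Step 6: cell (3,2)='.' (+0 fires, +2 burnt)
  fire out at step 6

1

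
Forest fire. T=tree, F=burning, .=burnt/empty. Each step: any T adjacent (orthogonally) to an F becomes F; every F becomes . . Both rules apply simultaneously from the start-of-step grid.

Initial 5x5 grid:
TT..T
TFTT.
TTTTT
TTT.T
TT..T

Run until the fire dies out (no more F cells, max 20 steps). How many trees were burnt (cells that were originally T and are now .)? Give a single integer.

Answer: 17

Derivation:
Step 1: +4 fires, +1 burnt (F count now 4)
Step 2: +5 fires, +4 burnt (F count now 5)
Step 3: +4 fires, +5 burnt (F count now 4)
Step 4: +2 fires, +4 burnt (F count now 2)
Step 5: +1 fires, +2 burnt (F count now 1)
Step 6: +1 fires, +1 burnt (F count now 1)
Step 7: +0 fires, +1 burnt (F count now 0)
Fire out after step 7
Initially T: 18, now '.': 24
Total burnt (originally-T cells now '.'): 17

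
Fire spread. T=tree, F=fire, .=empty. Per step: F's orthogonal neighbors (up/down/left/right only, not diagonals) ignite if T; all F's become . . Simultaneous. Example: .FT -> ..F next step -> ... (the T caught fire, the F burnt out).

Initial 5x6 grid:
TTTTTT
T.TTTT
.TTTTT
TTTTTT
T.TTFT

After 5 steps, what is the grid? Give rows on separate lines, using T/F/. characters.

Step 1: 3 trees catch fire, 1 burn out
  TTTTTT
  T.TTTT
  .TTTTT
  TTTTFT
  T.TF.F
Step 2: 4 trees catch fire, 3 burn out
  TTTTTT
  T.TTTT
  .TTTFT
  TTTF.F
  T.F...
Step 3: 4 trees catch fire, 4 burn out
  TTTTTT
  T.TTFT
  .TTF.F
  TTF...
  T.....
Step 4: 5 trees catch fire, 4 burn out
  TTTTFT
  T.TF.F
  .TF...
  TF....
  T.....
Step 5: 5 trees catch fire, 5 burn out
  TTTF.F
  T.F...
  .F....
  F.....
  T.....

TTTF.F
T.F...
.F....
F.....
T.....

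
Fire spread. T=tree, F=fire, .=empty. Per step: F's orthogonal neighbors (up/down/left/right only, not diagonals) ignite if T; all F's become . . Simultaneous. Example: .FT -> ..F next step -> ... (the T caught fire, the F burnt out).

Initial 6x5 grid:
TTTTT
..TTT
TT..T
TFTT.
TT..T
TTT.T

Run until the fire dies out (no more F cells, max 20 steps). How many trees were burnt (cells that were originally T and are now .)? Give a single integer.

Step 1: +4 fires, +1 burnt (F count now 4)
Step 2: +4 fires, +4 burnt (F count now 4)
Step 3: +2 fires, +4 burnt (F count now 2)
Step 4: +0 fires, +2 burnt (F count now 0)
Fire out after step 4
Initially T: 21, now '.': 19
Total burnt (originally-T cells now '.'): 10

Answer: 10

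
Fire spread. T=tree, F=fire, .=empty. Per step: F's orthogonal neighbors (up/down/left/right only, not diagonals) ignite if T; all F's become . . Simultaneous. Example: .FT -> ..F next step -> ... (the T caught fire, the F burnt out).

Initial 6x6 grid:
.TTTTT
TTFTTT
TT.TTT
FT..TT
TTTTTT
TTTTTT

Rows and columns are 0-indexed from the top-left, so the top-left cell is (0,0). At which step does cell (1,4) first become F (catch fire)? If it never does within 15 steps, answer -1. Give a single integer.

Step 1: cell (1,4)='T' (+6 fires, +2 burnt)
Step 2: cell (1,4)='F' (+8 fires, +6 burnt)
  -> target ignites at step 2
Step 3: cell (1,4)='.' (+5 fires, +8 burnt)
Step 4: cell (1,4)='.' (+5 fires, +5 burnt)
Step 5: cell (1,4)='.' (+3 fires, +5 burnt)
Step 6: cell (1,4)='.' (+2 fires, +3 burnt)
Step 7: cell (1,4)='.' (+1 fires, +2 burnt)
Step 8: cell (1,4)='.' (+0 fires, +1 burnt)
  fire out at step 8

2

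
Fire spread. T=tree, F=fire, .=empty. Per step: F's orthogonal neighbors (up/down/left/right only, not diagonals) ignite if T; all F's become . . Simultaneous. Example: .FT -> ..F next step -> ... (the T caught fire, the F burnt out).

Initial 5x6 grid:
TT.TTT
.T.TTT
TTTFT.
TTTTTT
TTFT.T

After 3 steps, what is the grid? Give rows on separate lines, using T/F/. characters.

Step 1: 7 trees catch fire, 2 burn out
  TT.TTT
  .T.FTT
  TTF.F.
  TTFFTT
  TF.F.T
Step 2: 6 trees catch fire, 7 burn out
  TT.FTT
  .T..FT
  TF....
  TF..FT
  F....T
Step 3: 6 trees catch fire, 6 burn out
  TT..FT
  .F...F
  F.....
  F....F
  .....T

TT..FT
.F...F
F.....
F....F
.....T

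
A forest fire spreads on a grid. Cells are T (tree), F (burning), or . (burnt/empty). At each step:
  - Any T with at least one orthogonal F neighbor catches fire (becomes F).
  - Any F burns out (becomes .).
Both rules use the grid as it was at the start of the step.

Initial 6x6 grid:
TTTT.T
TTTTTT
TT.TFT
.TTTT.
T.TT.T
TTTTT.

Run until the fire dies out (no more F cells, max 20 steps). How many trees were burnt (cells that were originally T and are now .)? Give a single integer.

Step 1: +4 fires, +1 burnt (F count now 4)
Step 2: +3 fires, +4 burnt (F count now 3)
Step 3: +5 fires, +3 burnt (F count now 5)
Step 4: +5 fires, +5 burnt (F count now 5)
Step 5: +5 fires, +5 burnt (F count now 5)
Step 6: +3 fires, +5 burnt (F count now 3)
Step 7: +1 fires, +3 burnt (F count now 1)
Step 8: +1 fires, +1 burnt (F count now 1)
Step 9: +0 fires, +1 burnt (F count now 0)
Fire out after step 9
Initially T: 28, now '.': 35
Total burnt (originally-T cells now '.'): 27

Answer: 27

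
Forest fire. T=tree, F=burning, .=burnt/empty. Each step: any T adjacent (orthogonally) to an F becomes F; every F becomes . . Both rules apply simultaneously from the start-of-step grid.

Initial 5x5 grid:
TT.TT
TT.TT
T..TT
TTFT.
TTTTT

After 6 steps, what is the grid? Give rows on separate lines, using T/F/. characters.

Step 1: 3 trees catch fire, 1 burn out
  TT.TT
  TT.TT
  T..TT
  TF.F.
  TTFTT
Step 2: 4 trees catch fire, 3 burn out
  TT.TT
  TT.TT
  T..FT
  F....
  TF.FT
Step 3: 5 trees catch fire, 4 burn out
  TT.TT
  TT.FT
  F...F
  .....
  F...F
Step 4: 3 trees catch fire, 5 burn out
  TT.FT
  FT..F
  .....
  .....
  .....
Step 5: 3 trees catch fire, 3 burn out
  FT..F
  .F...
  .....
  .....
  .....
Step 6: 1 trees catch fire, 3 burn out
  .F...
  .....
  .....
  .....
  .....

.F...
.....
.....
.....
.....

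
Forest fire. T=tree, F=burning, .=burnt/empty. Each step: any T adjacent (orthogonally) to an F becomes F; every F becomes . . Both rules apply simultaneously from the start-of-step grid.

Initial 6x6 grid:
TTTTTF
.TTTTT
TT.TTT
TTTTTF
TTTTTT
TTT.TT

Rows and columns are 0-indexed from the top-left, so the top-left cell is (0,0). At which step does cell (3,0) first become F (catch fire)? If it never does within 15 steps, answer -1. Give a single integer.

Step 1: cell (3,0)='T' (+5 fires, +2 burnt)
Step 2: cell (3,0)='T' (+6 fires, +5 burnt)
Step 3: cell (3,0)='T' (+6 fires, +6 burnt)
Step 4: cell (3,0)='T' (+4 fires, +6 burnt)
Step 5: cell (3,0)='F' (+6 fires, +4 burnt)
  -> target ignites at step 5
Step 6: cell (3,0)='.' (+3 fires, +6 burnt)
Step 7: cell (3,0)='.' (+1 fires, +3 burnt)
Step 8: cell (3,0)='.' (+0 fires, +1 burnt)
  fire out at step 8

5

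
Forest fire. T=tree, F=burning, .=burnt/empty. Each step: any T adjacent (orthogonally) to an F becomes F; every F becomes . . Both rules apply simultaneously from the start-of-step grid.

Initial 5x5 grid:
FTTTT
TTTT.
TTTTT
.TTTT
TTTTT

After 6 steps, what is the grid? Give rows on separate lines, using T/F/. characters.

Step 1: 2 trees catch fire, 1 burn out
  .FTTT
  FTTT.
  TTTTT
  .TTTT
  TTTTT
Step 2: 3 trees catch fire, 2 burn out
  ..FTT
  .FTT.
  FTTTT
  .TTTT
  TTTTT
Step 3: 3 trees catch fire, 3 burn out
  ...FT
  ..FT.
  .FTTT
  .TTTT
  TTTTT
Step 4: 4 trees catch fire, 3 burn out
  ....F
  ...F.
  ..FTT
  .FTTT
  TTTTT
Step 5: 3 trees catch fire, 4 burn out
  .....
  .....
  ...FT
  ..FTT
  TFTTT
Step 6: 4 trees catch fire, 3 burn out
  .....
  .....
  ....F
  ...FT
  F.FTT

.....
.....
....F
...FT
F.FTT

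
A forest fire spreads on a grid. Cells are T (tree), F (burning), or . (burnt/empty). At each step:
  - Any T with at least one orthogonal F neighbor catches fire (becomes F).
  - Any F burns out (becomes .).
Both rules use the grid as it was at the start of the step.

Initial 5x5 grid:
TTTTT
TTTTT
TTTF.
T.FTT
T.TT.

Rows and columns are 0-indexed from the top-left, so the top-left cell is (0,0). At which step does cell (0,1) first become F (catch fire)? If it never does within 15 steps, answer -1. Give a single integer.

Step 1: cell (0,1)='T' (+4 fires, +2 burnt)
Step 2: cell (0,1)='T' (+6 fires, +4 burnt)
Step 3: cell (0,1)='T' (+4 fires, +6 burnt)
Step 4: cell (0,1)='F' (+3 fires, +4 burnt)
  -> target ignites at step 4
Step 5: cell (0,1)='.' (+2 fires, +3 burnt)
Step 6: cell (0,1)='.' (+0 fires, +2 burnt)
  fire out at step 6

4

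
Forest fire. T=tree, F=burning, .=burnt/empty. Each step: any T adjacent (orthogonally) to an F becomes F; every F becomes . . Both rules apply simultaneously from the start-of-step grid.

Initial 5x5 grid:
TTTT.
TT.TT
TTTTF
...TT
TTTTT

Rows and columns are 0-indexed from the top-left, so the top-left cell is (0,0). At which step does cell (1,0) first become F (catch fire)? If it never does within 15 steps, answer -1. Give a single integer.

Step 1: cell (1,0)='T' (+3 fires, +1 burnt)
Step 2: cell (1,0)='T' (+4 fires, +3 burnt)
Step 3: cell (1,0)='T' (+3 fires, +4 burnt)
Step 4: cell (1,0)='T' (+4 fires, +3 burnt)
Step 5: cell (1,0)='F' (+3 fires, +4 burnt)
  -> target ignites at step 5
Step 6: cell (1,0)='.' (+2 fires, +3 burnt)
Step 7: cell (1,0)='.' (+0 fires, +2 burnt)
  fire out at step 7

5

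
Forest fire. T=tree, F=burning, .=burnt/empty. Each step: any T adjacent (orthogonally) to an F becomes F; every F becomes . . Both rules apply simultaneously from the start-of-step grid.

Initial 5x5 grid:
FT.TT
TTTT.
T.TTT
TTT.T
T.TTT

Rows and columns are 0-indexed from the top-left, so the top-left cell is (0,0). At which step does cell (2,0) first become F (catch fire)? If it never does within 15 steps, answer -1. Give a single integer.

Step 1: cell (2,0)='T' (+2 fires, +1 burnt)
Step 2: cell (2,0)='F' (+2 fires, +2 burnt)
  -> target ignites at step 2
Step 3: cell (2,0)='.' (+2 fires, +2 burnt)
Step 4: cell (2,0)='.' (+4 fires, +2 burnt)
Step 5: cell (2,0)='.' (+3 fires, +4 burnt)
Step 6: cell (2,0)='.' (+3 fires, +3 burnt)
Step 7: cell (2,0)='.' (+2 fires, +3 burnt)
Step 8: cell (2,0)='.' (+1 fires, +2 burnt)
Step 9: cell (2,0)='.' (+0 fires, +1 burnt)
  fire out at step 9

2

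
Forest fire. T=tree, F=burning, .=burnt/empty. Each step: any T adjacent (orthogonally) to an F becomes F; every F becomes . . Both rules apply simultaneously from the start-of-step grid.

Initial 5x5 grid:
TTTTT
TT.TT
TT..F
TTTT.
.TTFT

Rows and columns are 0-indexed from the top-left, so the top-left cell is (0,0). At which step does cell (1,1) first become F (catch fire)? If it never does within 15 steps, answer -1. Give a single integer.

Step 1: cell (1,1)='T' (+4 fires, +2 burnt)
Step 2: cell (1,1)='T' (+4 fires, +4 burnt)
Step 3: cell (1,1)='T' (+2 fires, +4 burnt)
Step 4: cell (1,1)='T' (+3 fires, +2 burnt)
Step 5: cell (1,1)='F' (+3 fires, +3 burnt)
  -> target ignites at step 5
Step 6: cell (1,1)='.' (+2 fires, +3 burnt)
Step 7: cell (1,1)='.' (+0 fires, +2 burnt)
  fire out at step 7

5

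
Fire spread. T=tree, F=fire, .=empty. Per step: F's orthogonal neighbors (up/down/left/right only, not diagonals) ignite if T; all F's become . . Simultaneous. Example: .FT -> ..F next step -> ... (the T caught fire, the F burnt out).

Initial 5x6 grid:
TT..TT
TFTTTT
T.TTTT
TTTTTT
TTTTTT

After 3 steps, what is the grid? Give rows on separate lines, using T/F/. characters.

Step 1: 3 trees catch fire, 1 burn out
  TF..TT
  F.FTTT
  T.TTTT
  TTTTTT
  TTTTTT
Step 2: 4 trees catch fire, 3 burn out
  F...TT
  ...FTT
  F.FTTT
  TTTTTT
  TTTTTT
Step 3: 4 trees catch fire, 4 burn out
  ....TT
  ....FT
  ...FTT
  FTFTTT
  TTTTTT

....TT
....FT
...FTT
FTFTTT
TTTTTT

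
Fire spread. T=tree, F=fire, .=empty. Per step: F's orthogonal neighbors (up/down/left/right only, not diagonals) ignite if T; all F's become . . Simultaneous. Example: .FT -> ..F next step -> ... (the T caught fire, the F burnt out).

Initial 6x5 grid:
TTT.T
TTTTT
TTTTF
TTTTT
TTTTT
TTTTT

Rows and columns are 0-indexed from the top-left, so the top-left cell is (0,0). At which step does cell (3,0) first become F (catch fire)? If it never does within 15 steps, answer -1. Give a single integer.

Step 1: cell (3,0)='T' (+3 fires, +1 burnt)
Step 2: cell (3,0)='T' (+5 fires, +3 burnt)
Step 3: cell (3,0)='T' (+5 fires, +5 burnt)
Step 4: cell (3,0)='T' (+6 fires, +5 burnt)
Step 5: cell (3,0)='F' (+5 fires, +6 burnt)
  -> target ignites at step 5
Step 6: cell (3,0)='.' (+3 fires, +5 burnt)
Step 7: cell (3,0)='.' (+1 fires, +3 burnt)
Step 8: cell (3,0)='.' (+0 fires, +1 burnt)
  fire out at step 8

5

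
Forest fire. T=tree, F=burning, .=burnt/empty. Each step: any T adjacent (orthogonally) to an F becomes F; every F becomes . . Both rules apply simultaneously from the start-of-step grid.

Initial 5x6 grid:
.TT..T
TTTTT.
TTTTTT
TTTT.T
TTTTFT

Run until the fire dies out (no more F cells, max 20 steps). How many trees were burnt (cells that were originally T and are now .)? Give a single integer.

Answer: 23

Derivation:
Step 1: +2 fires, +1 burnt (F count now 2)
Step 2: +3 fires, +2 burnt (F count now 3)
Step 3: +4 fires, +3 burnt (F count now 4)
Step 4: +5 fires, +4 burnt (F count now 5)
Step 5: +4 fires, +5 burnt (F count now 4)
Step 6: +3 fires, +4 burnt (F count now 3)
Step 7: +2 fires, +3 burnt (F count now 2)
Step 8: +0 fires, +2 burnt (F count now 0)
Fire out after step 8
Initially T: 24, now '.': 29
Total burnt (originally-T cells now '.'): 23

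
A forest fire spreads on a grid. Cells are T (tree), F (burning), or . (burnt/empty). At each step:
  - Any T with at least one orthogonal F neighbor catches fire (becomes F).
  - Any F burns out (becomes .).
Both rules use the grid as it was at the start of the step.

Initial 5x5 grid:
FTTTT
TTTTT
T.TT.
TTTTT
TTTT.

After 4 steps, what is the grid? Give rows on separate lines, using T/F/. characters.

Step 1: 2 trees catch fire, 1 burn out
  .FTTT
  FTTTT
  T.TT.
  TTTTT
  TTTT.
Step 2: 3 trees catch fire, 2 burn out
  ..FTT
  .FTTT
  F.TT.
  TTTTT
  TTTT.
Step 3: 3 trees catch fire, 3 burn out
  ...FT
  ..FTT
  ..TT.
  FTTTT
  TTTT.
Step 4: 5 trees catch fire, 3 burn out
  ....F
  ...FT
  ..FT.
  .FTTT
  FTTT.

....F
...FT
..FT.
.FTTT
FTTT.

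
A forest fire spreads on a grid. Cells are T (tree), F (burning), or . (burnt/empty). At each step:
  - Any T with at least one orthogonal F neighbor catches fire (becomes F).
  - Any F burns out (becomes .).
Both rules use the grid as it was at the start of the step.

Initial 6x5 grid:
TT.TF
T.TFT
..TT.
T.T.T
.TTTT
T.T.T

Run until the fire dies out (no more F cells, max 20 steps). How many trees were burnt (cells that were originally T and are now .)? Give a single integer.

Answer: 13

Derivation:
Step 1: +4 fires, +2 burnt (F count now 4)
Step 2: +1 fires, +4 burnt (F count now 1)
Step 3: +1 fires, +1 burnt (F count now 1)
Step 4: +1 fires, +1 burnt (F count now 1)
Step 5: +3 fires, +1 burnt (F count now 3)
Step 6: +1 fires, +3 burnt (F count now 1)
Step 7: +2 fires, +1 burnt (F count now 2)
Step 8: +0 fires, +2 burnt (F count now 0)
Fire out after step 8
Initially T: 18, now '.': 25
Total burnt (originally-T cells now '.'): 13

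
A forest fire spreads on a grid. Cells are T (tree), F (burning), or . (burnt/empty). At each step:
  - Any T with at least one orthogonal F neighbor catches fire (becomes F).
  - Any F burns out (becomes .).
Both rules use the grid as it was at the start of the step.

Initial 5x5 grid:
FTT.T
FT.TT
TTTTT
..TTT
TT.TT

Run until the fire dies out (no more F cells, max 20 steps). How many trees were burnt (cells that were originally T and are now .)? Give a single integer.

Answer: 16

Derivation:
Step 1: +3 fires, +2 burnt (F count now 3)
Step 2: +2 fires, +3 burnt (F count now 2)
Step 3: +1 fires, +2 burnt (F count now 1)
Step 4: +2 fires, +1 burnt (F count now 2)
Step 5: +3 fires, +2 burnt (F count now 3)
Step 6: +3 fires, +3 burnt (F count now 3)
Step 7: +2 fires, +3 burnt (F count now 2)
Step 8: +0 fires, +2 burnt (F count now 0)
Fire out after step 8
Initially T: 18, now '.': 23
Total burnt (originally-T cells now '.'): 16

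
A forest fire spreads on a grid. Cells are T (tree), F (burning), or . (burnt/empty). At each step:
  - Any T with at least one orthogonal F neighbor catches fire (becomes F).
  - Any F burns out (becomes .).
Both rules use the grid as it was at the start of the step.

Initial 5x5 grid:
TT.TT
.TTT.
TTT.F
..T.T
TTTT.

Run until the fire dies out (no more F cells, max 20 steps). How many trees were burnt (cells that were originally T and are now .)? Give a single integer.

Answer: 1

Derivation:
Step 1: +1 fires, +1 burnt (F count now 1)
Step 2: +0 fires, +1 burnt (F count now 0)
Fire out after step 2
Initially T: 16, now '.': 10
Total burnt (originally-T cells now '.'): 1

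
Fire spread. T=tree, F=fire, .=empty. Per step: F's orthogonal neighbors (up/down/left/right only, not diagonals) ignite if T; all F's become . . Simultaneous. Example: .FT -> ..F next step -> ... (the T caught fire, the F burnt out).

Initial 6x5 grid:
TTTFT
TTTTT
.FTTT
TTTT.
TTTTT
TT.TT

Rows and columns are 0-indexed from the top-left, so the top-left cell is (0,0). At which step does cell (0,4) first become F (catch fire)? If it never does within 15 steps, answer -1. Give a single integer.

Step 1: cell (0,4)='F' (+6 fires, +2 burnt)
  -> target ignites at step 1
Step 2: cell (0,4)='.' (+8 fires, +6 burnt)
Step 3: cell (0,4)='.' (+6 fires, +8 burnt)
Step 4: cell (0,4)='.' (+2 fires, +6 burnt)
Step 5: cell (0,4)='.' (+2 fires, +2 burnt)
Step 6: cell (0,4)='.' (+1 fires, +2 burnt)
Step 7: cell (0,4)='.' (+0 fires, +1 burnt)
  fire out at step 7

1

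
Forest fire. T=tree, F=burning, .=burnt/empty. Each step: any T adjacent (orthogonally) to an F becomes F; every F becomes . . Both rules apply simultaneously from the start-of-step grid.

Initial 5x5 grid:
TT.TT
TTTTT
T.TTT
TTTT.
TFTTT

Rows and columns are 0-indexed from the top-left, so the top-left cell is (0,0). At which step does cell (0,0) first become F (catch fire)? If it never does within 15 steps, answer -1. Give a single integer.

Step 1: cell (0,0)='T' (+3 fires, +1 burnt)
Step 2: cell (0,0)='T' (+3 fires, +3 burnt)
Step 3: cell (0,0)='T' (+4 fires, +3 burnt)
Step 4: cell (0,0)='T' (+3 fires, +4 burnt)
Step 5: cell (0,0)='F' (+4 fires, +3 burnt)
  -> target ignites at step 5
Step 6: cell (0,0)='.' (+3 fires, +4 burnt)
Step 7: cell (0,0)='.' (+1 fires, +3 burnt)
Step 8: cell (0,0)='.' (+0 fires, +1 burnt)
  fire out at step 8

5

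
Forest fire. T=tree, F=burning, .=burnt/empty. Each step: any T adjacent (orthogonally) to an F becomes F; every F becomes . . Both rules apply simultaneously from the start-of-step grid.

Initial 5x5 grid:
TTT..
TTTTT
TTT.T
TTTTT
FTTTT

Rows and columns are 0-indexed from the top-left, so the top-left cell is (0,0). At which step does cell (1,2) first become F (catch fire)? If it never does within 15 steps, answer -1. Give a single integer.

Step 1: cell (1,2)='T' (+2 fires, +1 burnt)
Step 2: cell (1,2)='T' (+3 fires, +2 burnt)
Step 3: cell (1,2)='T' (+4 fires, +3 burnt)
Step 4: cell (1,2)='T' (+5 fires, +4 burnt)
Step 5: cell (1,2)='F' (+3 fires, +5 burnt)
  -> target ignites at step 5
Step 6: cell (1,2)='.' (+3 fires, +3 burnt)
Step 7: cell (1,2)='.' (+1 fires, +3 burnt)
Step 8: cell (1,2)='.' (+0 fires, +1 burnt)
  fire out at step 8

5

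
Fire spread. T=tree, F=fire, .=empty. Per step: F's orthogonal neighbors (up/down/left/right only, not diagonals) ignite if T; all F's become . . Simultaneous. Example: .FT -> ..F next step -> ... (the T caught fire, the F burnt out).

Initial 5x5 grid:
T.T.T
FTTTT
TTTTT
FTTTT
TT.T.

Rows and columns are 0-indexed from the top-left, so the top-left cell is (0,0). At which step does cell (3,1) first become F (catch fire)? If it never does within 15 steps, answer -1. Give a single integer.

Step 1: cell (3,1)='F' (+5 fires, +2 burnt)
  -> target ignites at step 1
Step 2: cell (3,1)='.' (+4 fires, +5 burnt)
Step 3: cell (3,1)='.' (+4 fires, +4 burnt)
Step 4: cell (3,1)='.' (+4 fires, +4 burnt)
Step 5: cell (3,1)='.' (+2 fires, +4 burnt)
Step 6: cell (3,1)='.' (+0 fires, +2 burnt)
  fire out at step 6

1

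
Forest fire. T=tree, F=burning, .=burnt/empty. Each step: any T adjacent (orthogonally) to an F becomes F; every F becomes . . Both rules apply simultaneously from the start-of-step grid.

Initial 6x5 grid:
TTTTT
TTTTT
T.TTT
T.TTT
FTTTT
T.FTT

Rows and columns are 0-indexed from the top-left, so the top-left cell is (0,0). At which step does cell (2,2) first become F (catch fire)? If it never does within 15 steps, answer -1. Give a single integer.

Step 1: cell (2,2)='T' (+5 fires, +2 burnt)
Step 2: cell (2,2)='T' (+4 fires, +5 burnt)
Step 3: cell (2,2)='F' (+4 fires, +4 burnt)
  -> target ignites at step 3
Step 4: cell (2,2)='.' (+5 fires, +4 burnt)
Step 5: cell (2,2)='.' (+4 fires, +5 burnt)
Step 6: cell (2,2)='.' (+2 fires, +4 burnt)
Step 7: cell (2,2)='.' (+1 fires, +2 burnt)
Step 8: cell (2,2)='.' (+0 fires, +1 burnt)
  fire out at step 8

3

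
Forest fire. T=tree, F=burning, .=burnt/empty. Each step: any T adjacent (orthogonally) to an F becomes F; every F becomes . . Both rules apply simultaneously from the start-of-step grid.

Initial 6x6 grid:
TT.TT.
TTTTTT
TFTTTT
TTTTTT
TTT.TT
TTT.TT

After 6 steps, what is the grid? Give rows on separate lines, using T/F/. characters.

Step 1: 4 trees catch fire, 1 burn out
  TT.TT.
  TFTTTT
  F.FTTT
  TFTTTT
  TTT.TT
  TTT.TT
Step 2: 7 trees catch fire, 4 burn out
  TF.TT.
  F.FTTT
  ...FTT
  F.FTTT
  TFT.TT
  TTT.TT
Step 3: 7 trees catch fire, 7 burn out
  F..TT.
  ...FTT
  ....FT
  ...FTT
  F.F.TT
  TFT.TT
Step 4: 6 trees catch fire, 7 burn out
  ...FT.
  ....FT
  .....F
  ....FT
  ....TT
  F.F.TT
Step 5: 4 trees catch fire, 6 burn out
  ....F.
  .....F
  ......
  .....F
  ....FT
  ....TT
Step 6: 2 trees catch fire, 4 burn out
  ......
  ......
  ......
  ......
  .....F
  ....FT

......
......
......
......
.....F
....FT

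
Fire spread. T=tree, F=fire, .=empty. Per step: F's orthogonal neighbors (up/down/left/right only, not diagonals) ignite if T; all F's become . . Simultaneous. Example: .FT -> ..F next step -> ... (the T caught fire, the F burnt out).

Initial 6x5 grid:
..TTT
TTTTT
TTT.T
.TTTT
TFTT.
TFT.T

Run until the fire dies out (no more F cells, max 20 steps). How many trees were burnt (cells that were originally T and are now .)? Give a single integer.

Step 1: +5 fires, +2 burnt (F count now 5)
Step 2: +3 fires, +5 burnt (F count now 3)
Step 3: +4 fires, +3 burnt (F count now 4)
Step 4: +3 fires, +4 burnt (F count now 3)
Step 5: +3 fires, +3 burnt (F count now 3)
Step 6: +2 fires, +3 burnt (F count now 2)
Step 7: +1 fires, +2 burnt (F count now 1)
Step 8: +0 fires, +1 burnt (F count now 0)
Fire out after step 8
Initially T: 22, now '.': 29
Total burnt (originally-T cells now '.'): 21

Answer: 21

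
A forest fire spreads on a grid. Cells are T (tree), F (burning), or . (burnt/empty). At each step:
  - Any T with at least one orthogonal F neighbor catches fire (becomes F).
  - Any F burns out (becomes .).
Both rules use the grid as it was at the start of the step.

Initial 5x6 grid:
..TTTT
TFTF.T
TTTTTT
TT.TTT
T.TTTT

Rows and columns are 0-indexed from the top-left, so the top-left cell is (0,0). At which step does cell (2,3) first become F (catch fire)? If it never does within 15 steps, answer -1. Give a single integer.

Step 1: cell (2,3)='F' (+5 fires, +2 burnt)
  -> target ignites at step 1
Step 2: cell (2,3)='.' (+7 fires, +5 burnt)
Step 3: cell (2,3)='.' (+5 fires, +7 burnt)
Step 4: cell (2,3)='.' (+5 fires, +5 burnt)
Step 5: cell (2,3)='.' (+1 fires, +5 burnt)
Step 6: cell (2,3)='.' (+0 fires, +1 burnt)
  fire out at step 6

1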